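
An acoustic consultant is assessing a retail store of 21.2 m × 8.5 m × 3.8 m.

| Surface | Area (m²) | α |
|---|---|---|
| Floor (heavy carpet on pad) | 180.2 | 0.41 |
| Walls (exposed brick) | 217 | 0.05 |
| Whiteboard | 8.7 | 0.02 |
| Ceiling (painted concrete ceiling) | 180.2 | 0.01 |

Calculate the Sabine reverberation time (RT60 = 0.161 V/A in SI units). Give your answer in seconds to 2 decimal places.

Summing Sᵢαᵢ: 73.882 + 10.850 + 0.174 + 1.802 → A = 86.708 sabins.
V = 21.2·8.5·3.8 = 684.76 m³.
RT60 = 0.161 · V / A = 0.161 × 684.76 / 86.708 = 1.27 s.

1.27 s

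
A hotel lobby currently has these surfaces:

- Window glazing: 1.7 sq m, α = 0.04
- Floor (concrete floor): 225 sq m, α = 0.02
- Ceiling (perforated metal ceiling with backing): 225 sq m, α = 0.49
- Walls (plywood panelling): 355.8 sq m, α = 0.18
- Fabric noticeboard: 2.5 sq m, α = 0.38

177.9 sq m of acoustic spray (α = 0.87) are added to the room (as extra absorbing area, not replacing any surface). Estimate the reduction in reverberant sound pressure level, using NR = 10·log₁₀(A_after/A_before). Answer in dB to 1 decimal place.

2.7 dB

Summing Sᵢαᵢ: 0.068 + 4.500 + 110.250 + 64.044 + 0.950 → A_before = 179.812 sabins.
Added absorption = 177.9 × 0.87 = 154.773 sabins.
A_after = 179.812 + 154.773 = 334.585 sabins.
Reduction = 10 log₁₀(A_after/A_before) = 10 log₁₀(1.8607) = 2.7 dB.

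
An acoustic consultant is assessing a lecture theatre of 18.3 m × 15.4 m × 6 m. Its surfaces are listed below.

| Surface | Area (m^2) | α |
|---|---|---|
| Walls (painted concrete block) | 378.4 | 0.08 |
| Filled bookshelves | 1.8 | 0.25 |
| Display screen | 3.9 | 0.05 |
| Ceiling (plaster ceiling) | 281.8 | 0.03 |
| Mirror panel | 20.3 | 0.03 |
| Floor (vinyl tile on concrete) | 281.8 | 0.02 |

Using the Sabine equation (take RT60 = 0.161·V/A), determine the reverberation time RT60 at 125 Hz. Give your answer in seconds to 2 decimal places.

5.97 s

Summing Sᵢαᵢ: 30.272 + 0.450 + 0.195 + 8.454 + 0.609 + 5.636 → A = 45.616 sabins.
Volume V = 18.3 × 15.4 × 6 = 1690.92 m³.
Sabine: RT60 = 0.161 × 1690.92 / 45.616 = 5.97 s.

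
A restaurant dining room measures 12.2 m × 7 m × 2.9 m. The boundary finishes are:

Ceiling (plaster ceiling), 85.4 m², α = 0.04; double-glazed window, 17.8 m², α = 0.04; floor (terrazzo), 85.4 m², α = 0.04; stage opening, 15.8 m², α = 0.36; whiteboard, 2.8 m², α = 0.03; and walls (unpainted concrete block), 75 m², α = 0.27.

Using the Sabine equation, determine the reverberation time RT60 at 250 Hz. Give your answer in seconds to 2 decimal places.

1.19 s

A = Σ Sᵢαᵢ = 85.4*0.04 + 17.8*0.04 + 85.4*0.04 + 15.8*0.36 + 2.8*0.03 + 75*0.27 = 33.566 sabins.
Room volume: 247.66 m³.
RT60 = 0.161 · V / A = 0.161 × 247.66 / 33.566 = 1.19 s.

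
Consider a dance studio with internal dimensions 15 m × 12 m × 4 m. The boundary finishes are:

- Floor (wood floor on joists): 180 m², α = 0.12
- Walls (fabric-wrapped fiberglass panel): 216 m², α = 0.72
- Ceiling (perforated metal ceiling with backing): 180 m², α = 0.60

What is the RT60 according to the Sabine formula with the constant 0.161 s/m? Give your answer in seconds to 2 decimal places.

Summing Sᵢαᵢ: 21.600 + 155.520 + 108.000 → A = 285.120 sabins.
V = 15·12·4 = 720 m³.
Sabine: RT60 = 0.161 × 720 / 285.120 = 0.41 s.

0.41 sec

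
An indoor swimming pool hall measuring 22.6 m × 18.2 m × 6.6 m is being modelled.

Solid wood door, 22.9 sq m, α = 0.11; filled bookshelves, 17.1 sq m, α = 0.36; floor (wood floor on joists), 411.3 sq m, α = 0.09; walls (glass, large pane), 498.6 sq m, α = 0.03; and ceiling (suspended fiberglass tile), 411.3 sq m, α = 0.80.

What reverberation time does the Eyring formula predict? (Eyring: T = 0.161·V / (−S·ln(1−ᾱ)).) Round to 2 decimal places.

0.95 s

S = Σ Sᵢ = 1361.2 sq m.
Absorption A = 22.9×0.11 + 17.1×0.36 + 411.3×0.09 + 498.6×0.03 + 411.3×0.80 = 389.690 sabins.
Mean coefficient ᾱ = A/S = 0.2863.
−S·ln(1−ᾱ) = −1361.2 × ln(1 − 0.2863) = 459.123.
V = 22.6 × 18.2 × 6.6 = 2714.712 m³.
RT60 = 0.161 × 2714.712 / 459.123 = 0.95 s.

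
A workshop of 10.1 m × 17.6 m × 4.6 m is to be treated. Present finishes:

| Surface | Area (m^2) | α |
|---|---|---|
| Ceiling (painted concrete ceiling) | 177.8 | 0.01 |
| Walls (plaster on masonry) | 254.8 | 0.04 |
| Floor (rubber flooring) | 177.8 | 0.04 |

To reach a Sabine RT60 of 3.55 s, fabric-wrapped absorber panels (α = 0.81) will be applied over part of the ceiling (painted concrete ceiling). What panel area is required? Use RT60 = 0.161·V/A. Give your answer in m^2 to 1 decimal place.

22.5

Total absorption A₁ = 177.8·0.01 + 254.8·0.04 + 177.8·0.04
  = 1.778 + 10.192 + 7.112 = 19.082 m^2 sabins.
V = 817.696 m³. Target absorption A₂ = 0.161 × 817.696 / 3.55 = 37.084 sabins.
ΔA needed = 37.084 − 19.082 = 18.002 sabins.
Net gain per m^2: Δα = 0.81 − 0.01 = 0.80.
Panel area = 18.002 / 0.80 = 22.5 m^2.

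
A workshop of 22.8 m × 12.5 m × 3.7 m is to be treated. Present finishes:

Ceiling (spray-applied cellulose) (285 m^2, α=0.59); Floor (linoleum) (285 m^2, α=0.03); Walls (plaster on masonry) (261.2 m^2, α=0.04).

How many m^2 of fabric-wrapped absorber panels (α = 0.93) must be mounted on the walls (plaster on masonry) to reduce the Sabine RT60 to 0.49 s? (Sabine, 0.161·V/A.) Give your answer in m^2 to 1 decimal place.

Equivalent absorption area: A₁ = 285×0.59 + 285×0.03 + 261.2×0.04 = 187.148 m^2.
V = 1054.5 m³. Target absorption A₂ = 0.161 × 1054.5 / 0.49 = 346.479 sabins.
Absorption to add: 346.479 − 187.148 = 159.331 sabins.
Net gain per m^2: Δα = 0.93 − 0.04 = 0.89.
Panel area = 159.331 / 0.89 = 179.0 m^2.

179.0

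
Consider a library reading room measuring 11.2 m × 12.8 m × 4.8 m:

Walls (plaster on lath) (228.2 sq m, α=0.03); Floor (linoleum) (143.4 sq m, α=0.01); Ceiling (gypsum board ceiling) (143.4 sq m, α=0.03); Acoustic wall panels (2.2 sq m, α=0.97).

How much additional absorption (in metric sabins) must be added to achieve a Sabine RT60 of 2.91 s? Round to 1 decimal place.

Equivalent absorption area: A₁ = 228.2·0.03 + 143.4·0.01 + 143.4·0.03 + 2.2·0.97 = 14.716 sq m.
V = 688.128 m³. Required absorption A₂ = 0.161 × 688.128 / 2.91 = 38.072 sabins.
ΔA = A₂ − A₁ = 38.072 − 14.716 = 23.4 sabins.

23.4 sabins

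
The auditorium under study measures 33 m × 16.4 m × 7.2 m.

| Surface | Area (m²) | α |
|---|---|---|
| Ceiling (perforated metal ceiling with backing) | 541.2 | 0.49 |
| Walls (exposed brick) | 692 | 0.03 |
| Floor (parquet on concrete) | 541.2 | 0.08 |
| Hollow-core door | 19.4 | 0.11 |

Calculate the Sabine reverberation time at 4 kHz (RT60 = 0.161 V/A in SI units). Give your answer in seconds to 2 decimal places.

1.89 s

Equivalent absorption area: A = 541.2×0.49 + 692×0.03 + 541.2×0.08 + 19.4×0.11 = 331.378 m².
V = 33·16.4·7.2 = 3896.64 m³.
T = 0.161 V/A = 0.161·3896.64/331.378 = 1.89 s.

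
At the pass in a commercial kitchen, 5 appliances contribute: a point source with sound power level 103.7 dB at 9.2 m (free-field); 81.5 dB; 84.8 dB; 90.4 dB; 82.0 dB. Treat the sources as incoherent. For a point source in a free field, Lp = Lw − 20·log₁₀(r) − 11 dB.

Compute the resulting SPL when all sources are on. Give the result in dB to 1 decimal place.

92.4 dB

Source at 9.2 m: Lp = 103.7 − 20·log₁₀(9.2) − 11 = 73.4 dB.
Sum in the linear (power) domain: Σ 10^(Lᵢ/10) = 10^(73.4/10) + 10^(81.5/10) + 10^(84.8/10) + 10^(90.4/10) + 10^(82.0/10) = 1.72e+09.
L_total = 10·log₁₀(1.72e+09) = 92.4 dB.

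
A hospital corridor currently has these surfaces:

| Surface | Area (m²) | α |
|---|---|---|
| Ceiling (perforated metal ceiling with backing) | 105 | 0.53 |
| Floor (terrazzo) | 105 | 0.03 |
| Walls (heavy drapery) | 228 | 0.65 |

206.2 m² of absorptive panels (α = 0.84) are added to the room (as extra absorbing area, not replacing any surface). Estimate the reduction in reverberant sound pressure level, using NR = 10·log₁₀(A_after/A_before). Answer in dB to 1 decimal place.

Summing Sᵢαᵢ: 55.650 + 3.150 + 148.200 → A_before = 207.000 sabins.
Added absorption = 206.2 × 0.84 = 173.208 sabins.
New total A_after = 380.208 sabins.
Reduction = 10 log₁₀(A_after/A_before) = 10 log₁₀(1.8368) = 2.6 dB.

2.6 dB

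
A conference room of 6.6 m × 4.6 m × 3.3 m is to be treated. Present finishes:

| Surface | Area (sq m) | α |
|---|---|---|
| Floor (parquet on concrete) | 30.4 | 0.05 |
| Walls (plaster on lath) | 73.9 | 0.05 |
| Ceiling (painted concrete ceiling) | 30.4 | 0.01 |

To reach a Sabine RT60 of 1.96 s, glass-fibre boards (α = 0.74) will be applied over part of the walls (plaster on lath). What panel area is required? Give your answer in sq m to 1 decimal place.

3.9

Total absorption A₁ = 30.4·0.05 + 73.9·0.05 + 30.4·0.01
  = 1.520 + 3.695 + 0.304 = 5.519 sq m sabins.
V = 100.188 m³. Target absorption A₂ = 0.161 × 100.188 / 1.96 = 8.230 sabins.
Absorption to add: 8.230 − 5.519 = 2.711 sabins.
Net gain per sq m: Δα = 0.74 − 0.05 = 0.69.
Panel area = 2.711 / 0.69 = 3.9 sq m.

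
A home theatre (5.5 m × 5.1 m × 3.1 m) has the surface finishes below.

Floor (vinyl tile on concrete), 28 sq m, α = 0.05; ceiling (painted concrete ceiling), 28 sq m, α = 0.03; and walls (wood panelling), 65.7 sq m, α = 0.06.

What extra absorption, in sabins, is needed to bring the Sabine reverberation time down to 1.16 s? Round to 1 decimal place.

A₁ = Σ Sᵢαᵢ = 28·0.05 + 28·0.03 + 65.7·0.06 = 6.182 sabins.
V = 86.955 m³. Required absorption A₂ = 0.161 × 86.955 / 1.16 = 12.069 sabins.
Shortfall: 12.069 − 6.182 = 5.9 sabins.

5.9 sabins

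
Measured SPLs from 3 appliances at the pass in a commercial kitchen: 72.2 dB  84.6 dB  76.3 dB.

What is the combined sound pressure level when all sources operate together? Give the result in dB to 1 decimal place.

Σ 10^(Lᵢ/10) = 3.477e+08.
Combined level = 10 log₁₀(3.477e+08) = 85.4 dB.

85.4 dB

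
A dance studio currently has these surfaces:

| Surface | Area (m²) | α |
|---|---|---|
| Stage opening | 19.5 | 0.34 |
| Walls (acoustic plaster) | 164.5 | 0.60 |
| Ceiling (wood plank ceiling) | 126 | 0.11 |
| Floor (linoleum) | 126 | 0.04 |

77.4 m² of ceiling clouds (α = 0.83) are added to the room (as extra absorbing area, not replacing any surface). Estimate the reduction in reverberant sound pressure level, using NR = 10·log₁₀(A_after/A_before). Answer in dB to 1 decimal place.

Total absorption A_before = 19.5·0.34 + 164.5·0.60 + 126·0.11 + 126·0.04
  = 6.630 + 98.700 + 13.860 + 5.040 = 124.230 m² sabins.
Treatment contributes 77.4·0.83 = 64.242 sabins.
New total A_after = 188.472 sabins.
Reduction = 10 log₁₀(A_after/A_before) = 10 log₁₀(1.5171) = 1.8 dB.

1.8 dB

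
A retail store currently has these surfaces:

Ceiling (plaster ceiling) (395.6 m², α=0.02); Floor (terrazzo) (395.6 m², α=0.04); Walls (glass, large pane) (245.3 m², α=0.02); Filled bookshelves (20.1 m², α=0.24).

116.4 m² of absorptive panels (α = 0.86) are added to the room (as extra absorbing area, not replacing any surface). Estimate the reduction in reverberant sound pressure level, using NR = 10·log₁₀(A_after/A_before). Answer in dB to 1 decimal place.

Total absorption A_before = 395.6*0.02 + 395.6*0.04 + 245.3*0.02 + 20.1*0.24
  = 7.912 + 15.824 + 4.906 + 4.824 = 33.466 m² sabins.
Added absorption = 116.4 × 0.86 = 100.104 sabins.
A_after = 33.466 + 100.104 = 133.570 sabins.
Reduction = 10 log₁₀(A_after/A_before) = 10 log₁₀(3.9912) = 6.0 dB.

6.0 dB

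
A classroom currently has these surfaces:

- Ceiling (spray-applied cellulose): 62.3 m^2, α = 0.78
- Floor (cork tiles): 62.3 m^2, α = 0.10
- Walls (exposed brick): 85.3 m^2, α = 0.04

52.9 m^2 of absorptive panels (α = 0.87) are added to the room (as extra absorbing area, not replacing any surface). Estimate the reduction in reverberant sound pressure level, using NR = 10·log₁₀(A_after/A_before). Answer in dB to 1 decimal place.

2.5 dB

Equivalent absorption area: A_before = 62.3*0.78 + 62.3*0.10 + 85.3*0.04 = 58.236 m^2.
Added absorption = 52.9 × 0.87 = 46.023 sabins.
New total A_after = 104.259 sabins.
Reduction = 10 log₁₀(A_after/A_before) = 10 log₁₀(1.7903) = 2.5 dB.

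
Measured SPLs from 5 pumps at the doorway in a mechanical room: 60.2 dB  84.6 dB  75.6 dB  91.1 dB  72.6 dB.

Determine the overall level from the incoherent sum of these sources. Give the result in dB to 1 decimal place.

Converting to relative power and adding: 10^(60.2/10) + 10^(84.6/10) + 10^(75.6/10) + 10^(91.1/10) + 10^(72.6/10) = 1.632e+09.
L_total = 10·log₁₀(1.632e+09) = 92.1 dB.

92.1 dB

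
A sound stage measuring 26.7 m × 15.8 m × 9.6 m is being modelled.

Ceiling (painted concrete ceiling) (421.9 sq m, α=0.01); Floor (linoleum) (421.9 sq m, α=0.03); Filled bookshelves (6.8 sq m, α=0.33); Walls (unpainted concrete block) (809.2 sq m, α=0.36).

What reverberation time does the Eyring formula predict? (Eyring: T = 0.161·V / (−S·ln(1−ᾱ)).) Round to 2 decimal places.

1.90 seconds

S = Σ Sᵢ = 1659.8 sq m.
Σ(Sᵢαᵢ) = 421.9·0.01 + 421.9·0.03 + 6.8·0.33 + 809.2·0.36 = 310.432.
ᾱ = 310.432 / 1659.8 = 0.1870.
−S·ln(1−ᾱ) = −1659.8 × ln(1 − 0.1870) = 343.619.
V = 26.7 × 15.8 × 9.6 = 4049.856 m³.
T = 0.161·V/[−S·ln(1−ᾱ)] = 0.161·4049.856/343.619 = 1.90 s.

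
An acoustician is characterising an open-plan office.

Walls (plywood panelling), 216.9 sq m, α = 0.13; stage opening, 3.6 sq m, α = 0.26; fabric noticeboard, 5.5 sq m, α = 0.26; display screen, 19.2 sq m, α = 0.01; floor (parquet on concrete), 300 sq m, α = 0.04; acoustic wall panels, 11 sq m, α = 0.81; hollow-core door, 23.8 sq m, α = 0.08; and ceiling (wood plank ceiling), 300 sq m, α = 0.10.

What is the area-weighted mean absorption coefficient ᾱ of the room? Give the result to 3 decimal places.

0.095

S = Σ Sᵢ = 216.9 + 3.6 + 5.5 + 19.2 + 300 + 11 + 23.8 + 300 = 880.0 sq m.
A = 216.9×0.13 + 3.6×0.26 + 5.5×0.26 + 19.2×0.01 + 300×0.04 + 11×0.81 + 23.8×0.08 + 300×0.10 = 83.569 sabins.
ᾱ = 83.569 / 880.0 = 0.095.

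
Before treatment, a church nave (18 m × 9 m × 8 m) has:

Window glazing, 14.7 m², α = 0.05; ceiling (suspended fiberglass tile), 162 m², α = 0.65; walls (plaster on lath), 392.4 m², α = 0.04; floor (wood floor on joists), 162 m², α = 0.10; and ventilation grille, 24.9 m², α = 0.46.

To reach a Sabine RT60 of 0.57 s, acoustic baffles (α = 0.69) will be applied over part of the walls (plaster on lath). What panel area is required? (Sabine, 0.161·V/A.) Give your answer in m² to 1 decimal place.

333.4

Summing Sᵢαᵢ: 0.735 + 105.300 + 15.696 + 16.200 + 11.454 → A₁ = 149.385 sabins.
V = 1296 m³. Target absorption A₂ = 0.161 × 1296 / 0.57 = 366.063 sabins.
Absorption to add: 366.063 − 149.385 = 216.678 sabins.
Each m² of panel replacing the walls (plaster on lath) adds (0.69 − 0.04) = 0.65 sabins.
Panel area = 216.678 / 0.65 = 333.4 m².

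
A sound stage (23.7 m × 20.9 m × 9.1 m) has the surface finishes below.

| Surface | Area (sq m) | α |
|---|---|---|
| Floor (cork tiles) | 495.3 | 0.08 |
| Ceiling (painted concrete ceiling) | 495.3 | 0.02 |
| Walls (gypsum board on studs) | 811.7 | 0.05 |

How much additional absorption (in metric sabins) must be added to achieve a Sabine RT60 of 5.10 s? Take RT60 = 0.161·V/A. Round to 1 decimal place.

Total absorption A₁ = 495.3×0.08 + 495.3×0.02 + 811.7×0.05
  = 39.624 + 9.906 + 40.585 = 90.115 sq m sabins.
For T = 5.10 s, need A₂ = 0.161·V/T = 0.161·4507.503/5.10 = 142.296 sabins.
Shortfall: 142.296 − 90.115 = 52.2 sabins.

52.2 sabins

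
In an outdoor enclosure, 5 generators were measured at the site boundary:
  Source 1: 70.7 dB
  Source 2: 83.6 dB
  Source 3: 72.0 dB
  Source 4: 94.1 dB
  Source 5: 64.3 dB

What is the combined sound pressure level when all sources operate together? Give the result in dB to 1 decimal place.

Converting to relative power and adding: 10^(70.7/10) + 10^(83.6/10) + 10^(72.0/10) + 10^(94.1/10) + 10^(64.3/10) = 2.83e+09.
L_total = 10·log₁₀(2.83e+09) = 94.5 dB.

94.5 dB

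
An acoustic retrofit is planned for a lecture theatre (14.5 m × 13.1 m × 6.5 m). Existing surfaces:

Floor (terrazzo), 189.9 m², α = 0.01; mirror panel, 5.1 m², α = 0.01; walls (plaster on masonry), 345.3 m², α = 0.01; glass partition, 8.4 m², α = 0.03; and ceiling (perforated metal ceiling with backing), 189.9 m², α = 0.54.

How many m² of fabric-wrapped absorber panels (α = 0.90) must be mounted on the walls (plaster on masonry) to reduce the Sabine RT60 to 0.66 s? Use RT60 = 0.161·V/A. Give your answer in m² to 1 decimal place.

216.8

A₁ = Σ Sᵢαᵢ = 189.9·0.01 + 5.1·0.01 + 345.3·0.01 + 8.4·0.03 + 189.9·0.54 = 108.201 sabins.
V = 1234.675 m³. Target absorption A₂ = 0.161 × 1234.675 / 0.66 = 301.186 sabins.
ΔA needed = 301.186 − 108.201 = 192.985 sabins.
Net gain per m²: Δα = 0.90 − 0.01 = 0.89.
Panel area = 192.985 / 0.89 = 216.8 m².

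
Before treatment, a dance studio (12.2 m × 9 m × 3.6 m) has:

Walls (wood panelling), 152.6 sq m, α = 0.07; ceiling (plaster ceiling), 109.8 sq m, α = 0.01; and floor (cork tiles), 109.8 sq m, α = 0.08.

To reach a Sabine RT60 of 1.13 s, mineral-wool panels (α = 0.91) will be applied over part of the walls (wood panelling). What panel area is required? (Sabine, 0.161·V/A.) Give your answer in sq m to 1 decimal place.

42.6

A₁ = Σ Sᵢαᵢ = 152.6×0.07 + 109.8×0.01 + 109.8×0.08 = 20.564 sabins.
V = 395.28 m³. Target absorption A₂ = 0.161 × 395.28 / 1.13 = 56.319 sabins.
ΔA needed = 56.319 − 20.564 = 35.755 sabins.
Net gain per sq m: Δα = 0.91 − 0.07 = 0.84.
Area = ΔA/Δα = 35.755/0.84 = 42.6 sq m.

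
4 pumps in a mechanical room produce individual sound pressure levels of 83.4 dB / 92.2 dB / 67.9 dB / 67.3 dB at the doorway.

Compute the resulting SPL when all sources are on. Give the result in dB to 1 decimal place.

92.8 dB

Σ 10^(Lᵢ/10) = 1.89e+09.
Combined level = 10 log₁₀(1.89e+09) = 92.8 dB.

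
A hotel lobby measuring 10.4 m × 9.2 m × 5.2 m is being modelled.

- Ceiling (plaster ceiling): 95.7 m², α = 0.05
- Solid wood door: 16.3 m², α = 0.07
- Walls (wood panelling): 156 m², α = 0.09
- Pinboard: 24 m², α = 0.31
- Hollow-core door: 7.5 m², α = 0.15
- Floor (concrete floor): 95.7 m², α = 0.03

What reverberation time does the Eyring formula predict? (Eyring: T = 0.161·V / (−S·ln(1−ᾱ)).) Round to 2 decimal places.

2.45 sec

S = Σ Sᵢ = 395.2 m².
Absorption A = 95.7×0.05 + 16.3×0.07 + 156×0.09 + 24×0.31 + 7.5×0.15 + 95.7×0.03 = 31.402 sabins.
ᾱ = 31.402 / 395.2 = 0.0795.
−S·ln(1−ᾱ) = −395.2 × ln(1 − 0.0795) = 32.738.
V = 10.4 × 9.2 × 5.2 = 497.536 m³.
T = 0.161·V/[−S·ln(1−ᾱ)] = 0.161·497.536/32.738 = 2.45 s.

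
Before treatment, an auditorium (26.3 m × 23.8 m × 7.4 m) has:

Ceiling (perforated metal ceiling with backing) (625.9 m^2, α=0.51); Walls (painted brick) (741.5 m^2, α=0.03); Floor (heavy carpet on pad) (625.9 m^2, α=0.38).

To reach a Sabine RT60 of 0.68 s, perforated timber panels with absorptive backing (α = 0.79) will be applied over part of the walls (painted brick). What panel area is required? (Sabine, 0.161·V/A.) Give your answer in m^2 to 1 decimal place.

680.8

Equivalent absorption area: A₁ = 625.9·0.51 + 741.5·0.03 + 625.9·0.38 = 579.296 m^2.
V = 4631.956 m³. Target absorption A₂ = 0.161 × 4631.956 / 0.68 = 1096.684 sabins.
ΔA needed = 1096.684 − 579.296 = 517.388 sabins.
Net gain per m^2: Δα = 0.79 − 0.03 = 0.76.
Panel area = 517.388 / 0.76 = 680.8 m^2.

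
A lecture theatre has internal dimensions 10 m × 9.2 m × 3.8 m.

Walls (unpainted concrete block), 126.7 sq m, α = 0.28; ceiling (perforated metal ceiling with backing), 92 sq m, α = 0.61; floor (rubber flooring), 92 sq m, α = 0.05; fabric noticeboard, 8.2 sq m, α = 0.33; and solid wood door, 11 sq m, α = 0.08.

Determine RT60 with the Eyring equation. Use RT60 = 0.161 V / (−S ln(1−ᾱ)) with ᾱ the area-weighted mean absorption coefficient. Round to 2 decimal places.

Total surface area S = 126.7 + 92 + 92 + 8.2 + 11 = 329.9 sq m.
Σ(Sᵢαᵢ) = 126.7·0.28 + 92·0.61 + 92·0.05 + 8.2·0.33 + 11·0.08 = 99.782.
ᾱ = 99.782 / 329.9 = 0.3025.
−S·ln(1−ᾱ) = −329.9 × ln(1 − 0.3025) = 118.847.
V = 10 × 9.2 × 3.8 = 349.6 m³.
RT60 = 0.161 × 349.6 / 118.847 = 0.47 s.

0.47 sec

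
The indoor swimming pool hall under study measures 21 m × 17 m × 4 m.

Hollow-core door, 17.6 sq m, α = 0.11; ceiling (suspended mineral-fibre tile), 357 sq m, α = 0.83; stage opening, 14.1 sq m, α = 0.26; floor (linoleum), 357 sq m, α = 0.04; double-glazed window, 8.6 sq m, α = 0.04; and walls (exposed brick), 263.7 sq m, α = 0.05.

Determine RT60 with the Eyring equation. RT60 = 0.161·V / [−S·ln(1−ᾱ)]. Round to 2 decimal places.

Total surface area S = 17.6 + 357 + 14.1 + 357 + 8.6 + 263.7 = 1018.0 sq m.
Σ(Sᵢαᵢ) = 17.6·0.11 + 357·0.83 + 14.1·0.26 + 357·0.04 + 8.6·0.04 + 263.7·0.05 = 329.721.
Mean coefficient ᾱ = A/S = 0.3239.
Eyring denominator: −S ln(1−ᾱ) = 398.460.
V = 21 × 17 × 4 = 1428 m³.
RT60 = 0.161 × 1428 / 398.460 = 0.58 s.

0.58 sec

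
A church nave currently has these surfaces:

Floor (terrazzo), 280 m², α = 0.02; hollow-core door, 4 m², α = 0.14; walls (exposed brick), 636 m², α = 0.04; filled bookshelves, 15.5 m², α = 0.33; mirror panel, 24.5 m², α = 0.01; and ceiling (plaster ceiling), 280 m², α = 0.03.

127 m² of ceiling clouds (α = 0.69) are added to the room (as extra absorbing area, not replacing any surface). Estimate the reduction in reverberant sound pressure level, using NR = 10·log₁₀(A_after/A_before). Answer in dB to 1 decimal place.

4.7 dB

Summing Sᵢαᵢ: 5.600 + 0.560 + 25.440 + 5.115 + 0.245 + 8.400 → A_before = 45.360 sabins.
Treatment contributes 127·0.69 = 87.630 sabins.
New total A_after = 132.990 sabins.
Reduction = 10 log₁₀(A_after/A_before) = 10 log₁₀(2.9319) = 4.7 dB.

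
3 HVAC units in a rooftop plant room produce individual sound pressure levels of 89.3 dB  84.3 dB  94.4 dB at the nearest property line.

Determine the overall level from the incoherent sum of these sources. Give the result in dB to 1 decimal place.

Converting to relative power and adding: 10^(89.3/10) + 10^(84.3/10) + 10^(94.4/10) = 3.875e+09.
L_total = 10·log₁₀(3.875e+09) = 95.9 dB.

95.9 dB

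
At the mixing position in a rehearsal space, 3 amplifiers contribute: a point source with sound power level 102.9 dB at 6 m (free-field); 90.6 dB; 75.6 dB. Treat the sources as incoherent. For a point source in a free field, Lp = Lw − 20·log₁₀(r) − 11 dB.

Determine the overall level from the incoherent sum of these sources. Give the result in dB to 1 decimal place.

Source at 6 m: Lp = 102.9 − 20·log₁₀(6) − 11 = 76.3 dB.
Converting to relative power and adding: 10^(76.3/10) + 10^(90.6/10) + 10^(75.6/10) = 1.227e+09.
Combined level = 10 log₁₀(1.227e+09) = 90.9 dB.

90.9 dB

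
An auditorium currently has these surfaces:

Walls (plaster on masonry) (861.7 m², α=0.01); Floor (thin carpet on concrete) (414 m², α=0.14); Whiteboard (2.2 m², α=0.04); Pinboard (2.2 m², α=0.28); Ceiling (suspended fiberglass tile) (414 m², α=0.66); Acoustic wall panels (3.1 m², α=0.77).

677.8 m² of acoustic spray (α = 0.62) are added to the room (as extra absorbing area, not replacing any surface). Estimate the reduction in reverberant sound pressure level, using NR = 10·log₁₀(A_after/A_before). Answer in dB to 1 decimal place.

3.5 dB

Summing Sᵢαᵢ: 8.617 + 57.960 + 0.088 + 0.616 + 273.240 + 2.387 → A_before = 342.908 sabins.
Treatment contributes 677.8·0.62 = 420.236 sabins.
New total A_after = 763.144 sabins.
NR = 10·log₁₀(763.144/342.908) = 3.5 dB.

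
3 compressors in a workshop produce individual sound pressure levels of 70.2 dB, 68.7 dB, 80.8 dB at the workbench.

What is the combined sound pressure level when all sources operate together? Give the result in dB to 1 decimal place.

Σ 10^(Lᵢ/10) = 1.381e+08.
L_total = 10·log₁₀(1.381e+08) = 81.4 dB.

81.4 dB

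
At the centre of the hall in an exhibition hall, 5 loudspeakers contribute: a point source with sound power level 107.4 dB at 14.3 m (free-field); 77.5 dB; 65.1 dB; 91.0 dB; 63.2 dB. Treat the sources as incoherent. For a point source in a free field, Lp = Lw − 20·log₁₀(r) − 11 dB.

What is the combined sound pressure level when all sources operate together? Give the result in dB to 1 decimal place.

Source at 14.3 m: Lp = 107.4 − 20·log₁₀(14.3) − 11 = 73.3 dB.
Converting to relative power and adding: 10^(73.3/10) + 10^(77.5/10) + 10^(65.1/10) + 10^(91.0/10) + 10^(63.2/10) = 1.342e+09.
L_total = 10·log₁₀(1.342e+09) = 91.3 dB.

91.3 dB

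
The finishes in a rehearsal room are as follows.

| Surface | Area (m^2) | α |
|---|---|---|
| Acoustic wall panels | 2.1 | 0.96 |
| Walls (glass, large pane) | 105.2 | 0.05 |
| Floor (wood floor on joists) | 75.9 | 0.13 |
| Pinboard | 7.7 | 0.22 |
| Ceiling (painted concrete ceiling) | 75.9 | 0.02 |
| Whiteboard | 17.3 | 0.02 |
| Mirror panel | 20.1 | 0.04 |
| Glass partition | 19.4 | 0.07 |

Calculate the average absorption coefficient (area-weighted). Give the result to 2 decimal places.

0.07

S = Σ Sᵢ = 2.1 + 105.2 + 75.9 + 7.7 + 75.9 + 17.3 + 20.1 + 19.4 = 323.6 m^2.
A = 2.1·0.96 + 105.2·0.05 + 75.9·0.13 + 7.7·0.22 + 75.9·0.02 + 17.3·0.02 + 20.1·0.04 + 19.4·0.07 = 22.863 sabins.
ᾱ = A/S = 0.07.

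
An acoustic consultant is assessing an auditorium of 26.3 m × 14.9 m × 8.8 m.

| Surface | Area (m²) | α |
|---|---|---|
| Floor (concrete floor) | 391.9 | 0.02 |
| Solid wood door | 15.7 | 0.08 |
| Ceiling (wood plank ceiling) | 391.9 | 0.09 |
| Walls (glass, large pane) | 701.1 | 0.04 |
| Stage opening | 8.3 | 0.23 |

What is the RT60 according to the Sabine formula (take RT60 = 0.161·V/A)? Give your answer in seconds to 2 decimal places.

7.47 s

Total absorption A = 391.9·0.02 + 15.7·0.08 + 391.9·0.09 + 701.1·0.04 + 8.3·0.23
  = 7.838 + 1.256 + 35.271 + 28.044 + 1.909 = 74.318 m² sabins.
V = 26.3·14.9·8.8 = 3448.456 m³.
RT60 = 0.161 · V / A = 0.161 × 3448.456 / 74.318 = 7.47 s.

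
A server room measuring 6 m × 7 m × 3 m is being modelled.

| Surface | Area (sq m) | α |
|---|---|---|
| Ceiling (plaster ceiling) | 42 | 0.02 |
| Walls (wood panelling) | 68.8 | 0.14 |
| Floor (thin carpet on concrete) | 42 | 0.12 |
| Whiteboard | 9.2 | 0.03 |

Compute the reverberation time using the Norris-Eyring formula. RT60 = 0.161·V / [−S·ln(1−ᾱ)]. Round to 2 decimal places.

1.22 s

Total surface area S = 42 + 68.8 + 42 + 9.2 = 162.0 sq m.
Absorption A = 42×0.02 + 68.8×0.14 + 42×0.12 + 9.2×0.03 = 15.788 sabins.
ᾱ = 15.788 / 162.0 = 0.0975.
Eyring denominator: −S ln(1−ᾱ) = 16.619.
V = 6 × 7 × 3 = 126 m³.
RT60 = 0.161 × 126 / 16.619 = 1.22 s.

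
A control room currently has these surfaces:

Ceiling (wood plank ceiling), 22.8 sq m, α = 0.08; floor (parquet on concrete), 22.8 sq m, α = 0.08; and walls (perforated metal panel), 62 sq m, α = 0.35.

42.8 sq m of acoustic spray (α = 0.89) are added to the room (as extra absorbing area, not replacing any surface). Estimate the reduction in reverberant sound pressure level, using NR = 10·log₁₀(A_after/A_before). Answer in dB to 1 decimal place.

4.0 dB

Summing Sᵢαᵢ: 1.824 + 1.824 + 21.700 → A_before = 25.348 sabins.
Treatment contributes 42.8·0.89 = 38.092 sabins.
A_after = 25.348 + 38.092 = 63.440 sabins.
Reduction = 10 log₁₀(A_after/A_before) = 10 log₁₀(2.5028) = 4.0 dB.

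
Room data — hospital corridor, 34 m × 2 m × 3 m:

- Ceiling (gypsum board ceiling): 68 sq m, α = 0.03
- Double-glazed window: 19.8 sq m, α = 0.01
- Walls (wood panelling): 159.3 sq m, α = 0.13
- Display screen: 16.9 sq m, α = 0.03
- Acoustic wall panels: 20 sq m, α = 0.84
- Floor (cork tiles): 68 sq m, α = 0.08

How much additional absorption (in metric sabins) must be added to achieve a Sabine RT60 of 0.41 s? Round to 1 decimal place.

Summing Sᵢαᵢ: 2.040 + 0.198 + 20.709 + 0.507 + 16.800 + 5.440 → A₁ = 45.694 sabins.
V = 204 m³. Required absorption A₂ = 0.161 × 204 / 0.41 = 80.107 sabins.
Additional absorption ΔA = 80.107 − 45.694 = 34.4 sabins.

34.4 sabins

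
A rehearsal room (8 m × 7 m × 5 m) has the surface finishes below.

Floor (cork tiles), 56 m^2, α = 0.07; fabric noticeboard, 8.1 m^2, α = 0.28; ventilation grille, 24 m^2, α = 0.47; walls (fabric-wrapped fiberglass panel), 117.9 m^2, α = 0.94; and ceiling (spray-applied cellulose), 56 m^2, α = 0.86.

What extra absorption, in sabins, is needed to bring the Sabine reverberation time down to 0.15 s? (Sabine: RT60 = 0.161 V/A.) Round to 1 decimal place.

124.1 sabins

A₁ = Σ Sᵢαᵢ = 56*0.07 + 8.1*0.28 + 24*0.47 + 117.9*0.94 + 56*0.86 = 176.454 sabins.
Target A₂ = 0.161·280/0.15 = 300.533 sabins (V = 280 m³).
Shortfall: 300.533 − 176.454 = 124.1 sabins.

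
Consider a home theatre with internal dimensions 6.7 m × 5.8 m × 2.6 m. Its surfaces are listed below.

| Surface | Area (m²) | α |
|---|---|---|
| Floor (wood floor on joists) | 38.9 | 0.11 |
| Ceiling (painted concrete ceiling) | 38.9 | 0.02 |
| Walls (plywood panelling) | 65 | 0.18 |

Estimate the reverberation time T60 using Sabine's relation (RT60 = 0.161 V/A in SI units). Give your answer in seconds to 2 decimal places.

0.97 s

A = Σ Sᵢαᵢ = 38.9·0.11 + 38.9·0.02 + 65·0.18 = 16.757 sabins.
V = 6.7·5.8·2.6 = 101.036 m³.
RT60 = 0.161 · V / A = 0.161 × 101.036 / 16.757 = 0.97 s.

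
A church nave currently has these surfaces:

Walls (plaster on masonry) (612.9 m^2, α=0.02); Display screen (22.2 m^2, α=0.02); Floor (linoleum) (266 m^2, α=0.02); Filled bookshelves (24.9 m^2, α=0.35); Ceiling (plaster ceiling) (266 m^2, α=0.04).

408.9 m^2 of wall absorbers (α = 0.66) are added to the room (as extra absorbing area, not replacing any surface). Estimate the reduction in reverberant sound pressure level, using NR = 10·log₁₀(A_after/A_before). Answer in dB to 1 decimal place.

9.1 dB

Total absorption A_before = 612.9*0.02 + 22.2*0.02 + 266*0.02 + 24.9*0.35 + 266*0.04
  = 12.258 + 0.444 + 5.320 + 8.715 + 10.640 = 37.377 m^2 sabins.
Treatment contributes 408.9·0.66 = 269.874 sabins.
A_after = 37.377 + 269.874 = 307.251 sabins.
Reduction = 10 log₁₀(A_after/A_before) = 10 log₁₀(8.2203) = 9.1 dB.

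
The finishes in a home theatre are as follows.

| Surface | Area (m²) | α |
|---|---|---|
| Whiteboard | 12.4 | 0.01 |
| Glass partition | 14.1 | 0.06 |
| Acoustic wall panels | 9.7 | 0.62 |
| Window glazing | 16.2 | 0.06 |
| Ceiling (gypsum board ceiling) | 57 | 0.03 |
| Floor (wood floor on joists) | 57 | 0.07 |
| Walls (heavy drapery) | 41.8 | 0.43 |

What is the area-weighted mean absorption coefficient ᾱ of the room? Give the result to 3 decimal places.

S = Σ Sᵢ = 12.4 + 14.1 + 9.7 + 16.2 + 57 + 57 + 41.8 = 208.2 m².
Σ(Sᵢαᵢ) = 12.4×0.01 + 14.1×0.06 + 9.7×0.62 + 16.2×0.06 + 57×0.03 + 57×0.07 + 41.8×0.43 = 31.630.
ᾱ = 31.630 / 208.2 = 0.152.

0.152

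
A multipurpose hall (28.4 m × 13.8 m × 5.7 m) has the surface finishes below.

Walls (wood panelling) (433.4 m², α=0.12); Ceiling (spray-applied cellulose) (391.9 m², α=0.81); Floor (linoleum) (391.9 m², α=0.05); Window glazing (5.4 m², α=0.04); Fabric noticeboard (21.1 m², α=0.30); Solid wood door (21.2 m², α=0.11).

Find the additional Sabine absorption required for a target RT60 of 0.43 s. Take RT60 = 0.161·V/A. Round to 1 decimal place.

438.5 sabins

Summing Sᵢαᵢ: 52.008 + 317.439 + 19.595 + 0.216 + 6.330 + 2.332 → A₁ = 397.920 sabins.
For T = 0.43 s, need A₂ = 0.161·V/T = 0.161·2233.944/0.43 = 836.430 sabins.
ΔA = A₂ − A₁ = 836.430 − 397.920 = 438.5 sabins.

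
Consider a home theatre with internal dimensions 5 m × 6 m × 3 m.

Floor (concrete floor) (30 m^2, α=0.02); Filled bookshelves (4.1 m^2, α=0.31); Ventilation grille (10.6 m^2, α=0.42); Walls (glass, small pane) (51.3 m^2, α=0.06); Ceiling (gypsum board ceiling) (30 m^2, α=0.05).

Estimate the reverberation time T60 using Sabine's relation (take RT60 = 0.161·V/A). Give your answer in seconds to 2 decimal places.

Total absorption A = 30×0.02 + 4.1×0.31 + 10.6×0.42 + 51.3×0.06 + 30×0.05
  = 0.600 + 1.271 + 4.452 + 3.078 + 1.500 = 10.901 m^2 sabins.
Room volume: 90 m³.
T = 0.161 V/A = 0.161·90/10.901 = 1.33 s.

1.33 sec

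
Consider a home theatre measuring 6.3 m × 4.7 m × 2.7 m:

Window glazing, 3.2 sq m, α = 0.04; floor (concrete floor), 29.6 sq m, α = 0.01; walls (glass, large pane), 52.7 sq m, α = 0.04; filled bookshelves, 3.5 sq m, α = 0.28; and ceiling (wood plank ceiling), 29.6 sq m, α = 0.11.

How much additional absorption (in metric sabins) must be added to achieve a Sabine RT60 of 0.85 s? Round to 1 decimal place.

8.4 sabins

Equivalent absorption area: A₁ = 3.2*0.04 + 29.6*0.01 + 52.7*0.04 + 3.5*0.28 + 29.6*0.11 = 6.768 sq m.
Target A₂ = 0.161·79.947/0.85 = 15.143 sabins (V = 79.947 m³).
ΔA = A₂ − A₁ = 15.143 − 6.768 = 8.4 sabins.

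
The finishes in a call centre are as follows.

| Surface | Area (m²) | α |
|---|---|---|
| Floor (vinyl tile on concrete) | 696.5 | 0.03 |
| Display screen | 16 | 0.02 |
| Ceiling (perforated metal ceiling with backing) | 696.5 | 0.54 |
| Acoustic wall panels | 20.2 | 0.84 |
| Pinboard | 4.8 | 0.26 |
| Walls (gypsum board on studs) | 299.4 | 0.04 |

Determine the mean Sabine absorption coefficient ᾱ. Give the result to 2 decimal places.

S = Σ Sᵢ = 696.5 + 16 + 696.5 + 20.2 + 4.8 + 299.4 = 1733.4 m².
A = 696.5*0.03 + 16*0.02 + 696.5*0.54 + 20.2*0.84 + 4.8*0.26 + 299.4*0.04 = 427.517 sabins.
ᾱ = 427.517 / 1733.4 = 0.25.

0.25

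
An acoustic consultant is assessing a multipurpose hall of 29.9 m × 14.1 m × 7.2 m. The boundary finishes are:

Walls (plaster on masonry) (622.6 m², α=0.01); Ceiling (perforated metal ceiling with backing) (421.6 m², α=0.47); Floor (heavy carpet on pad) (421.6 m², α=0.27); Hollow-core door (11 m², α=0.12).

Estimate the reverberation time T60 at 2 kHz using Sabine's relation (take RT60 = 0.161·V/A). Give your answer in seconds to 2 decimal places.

A = Σ Sᵢαᵢ = 622.6·0.01 + 421.6·0.47 + 421.6·0.27 + 11·0.12 = 319.530 sabins.
Volume V = 29.9 × 14.1 × 7.2 = 3035.448 m³.
RT60 = 0.161 · V / A = 0.161 × 3035.448 / 319.530 = 1.53 s.

1.53 s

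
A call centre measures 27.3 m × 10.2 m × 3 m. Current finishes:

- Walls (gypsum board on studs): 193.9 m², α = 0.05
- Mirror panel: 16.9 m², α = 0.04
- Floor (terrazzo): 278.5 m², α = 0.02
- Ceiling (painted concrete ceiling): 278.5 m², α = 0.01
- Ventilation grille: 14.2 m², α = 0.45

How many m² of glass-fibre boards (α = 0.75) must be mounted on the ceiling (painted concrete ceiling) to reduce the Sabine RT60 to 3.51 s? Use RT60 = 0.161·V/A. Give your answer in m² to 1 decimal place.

A₁ = Σ Sᵢαᵢ = 193.9*0.05 + 16.9*0.04 + 278.5*0.02 + 278.5*0.01 + 14.2*0.45 = 25.116 sabins.
V = 835.38 m³. Target absorption A₂ = 0.161 × 835.38 / 3.51 = 38.318 sabins.
Absorption to add: 38.318 − 25.116 = 13.202 sabins.
Net gain per m²: Δα = 0.75 − 0.01 = 0.74.
Area = ΔA/Δα = 13.202/0.74 = 17.8 m².

17.8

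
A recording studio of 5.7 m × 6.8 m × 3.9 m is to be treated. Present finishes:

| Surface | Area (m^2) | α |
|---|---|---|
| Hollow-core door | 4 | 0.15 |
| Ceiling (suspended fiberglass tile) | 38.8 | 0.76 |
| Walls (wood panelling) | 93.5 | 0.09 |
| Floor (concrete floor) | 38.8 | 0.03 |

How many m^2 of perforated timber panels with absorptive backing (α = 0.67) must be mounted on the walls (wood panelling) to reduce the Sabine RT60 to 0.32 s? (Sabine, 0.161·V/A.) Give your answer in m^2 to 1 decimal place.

Total absorption A₁ = 4×0.15 + 38.8×0.76 + 93.5×0.09 + 38.8×0.03
  = 0.600 + 29.488 + 8.415 + 1.164 = 39.667 m^2 sabins.
Required A₂ = 0.161·151.164/0.32 = 76.054 sabins.
ΔA needed = 76.054 − 39.667 = 36.387 sabins.
Net gain per m^2: Δα = 0.67 − 0.09 = 0.58.
Area = ΔA/Δα = 36.387/0.58 = 62.7 m^2.

62.7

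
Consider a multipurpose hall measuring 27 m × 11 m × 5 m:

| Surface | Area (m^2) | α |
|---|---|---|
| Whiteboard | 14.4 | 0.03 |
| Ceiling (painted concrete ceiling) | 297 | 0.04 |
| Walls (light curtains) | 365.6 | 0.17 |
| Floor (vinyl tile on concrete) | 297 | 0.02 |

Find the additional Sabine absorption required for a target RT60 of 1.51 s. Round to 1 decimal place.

Total absorption A₁ = 14.4*0.03 + 297*0.04 + 365.6*0.17 + 297*0.02
  = 0.432 + 11.880 + 62.152 + 5.940 = 80.404 m^2 sabins.
Target A₂ = 0.161·1485/1.51 = 158.334 sabins (V = 1485 m³).
Additional absorption ΔA = 158.334 − 80.404 = 77.9 sabins.

77.9 sabins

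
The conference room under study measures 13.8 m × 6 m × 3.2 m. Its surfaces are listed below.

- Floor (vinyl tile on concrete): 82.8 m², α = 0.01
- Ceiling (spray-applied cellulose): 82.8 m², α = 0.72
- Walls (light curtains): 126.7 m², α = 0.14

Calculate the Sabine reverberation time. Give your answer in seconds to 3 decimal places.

Summing Sᵢαᵢ: 0.828 + 59.616 + 17.738 → A = 78.182 sabins.
V = 13.8·6·3.2 = 264.96 m³.
RT60 = 0.161 · V / A = 0.161 × 264.96 / 78.182 = 0.546 s.

0.546 s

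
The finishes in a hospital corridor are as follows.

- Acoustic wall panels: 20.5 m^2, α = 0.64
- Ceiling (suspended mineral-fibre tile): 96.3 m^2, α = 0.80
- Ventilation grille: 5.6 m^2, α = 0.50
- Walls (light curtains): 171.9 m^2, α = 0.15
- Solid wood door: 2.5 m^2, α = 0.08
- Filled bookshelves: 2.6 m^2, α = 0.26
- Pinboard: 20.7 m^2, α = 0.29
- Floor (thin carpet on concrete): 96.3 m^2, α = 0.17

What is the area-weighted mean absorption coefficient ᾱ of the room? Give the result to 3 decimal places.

0.341

Total surface area S = 416.4 m^2.
A = 20.5×0.64 + 96.3×0.80 + 5.6×0.50 + 171.9×0.15 + 2.5×0.08 + 2.6×0.26 + 20.7×0.29 + 96.3×0.17 = 141.995 sabins.
ᾱ = A/S = 0.341.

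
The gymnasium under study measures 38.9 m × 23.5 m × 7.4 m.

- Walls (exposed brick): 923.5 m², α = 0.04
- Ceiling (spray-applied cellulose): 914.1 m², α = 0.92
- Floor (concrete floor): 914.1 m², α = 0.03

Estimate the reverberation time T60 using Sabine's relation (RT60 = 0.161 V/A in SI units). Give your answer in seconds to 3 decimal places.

Summing Sᵢαᵢ: 36.940 + 840.972 + 27.423 → A = 905.335 sabins.
Volume V = 38.9 × 23.5 × 7.4 = 6764.71 m³.
RT60 = 0.161 · V / A = 0.161 × 6764.71 / 905.335 = 1.203 s.

1.203 s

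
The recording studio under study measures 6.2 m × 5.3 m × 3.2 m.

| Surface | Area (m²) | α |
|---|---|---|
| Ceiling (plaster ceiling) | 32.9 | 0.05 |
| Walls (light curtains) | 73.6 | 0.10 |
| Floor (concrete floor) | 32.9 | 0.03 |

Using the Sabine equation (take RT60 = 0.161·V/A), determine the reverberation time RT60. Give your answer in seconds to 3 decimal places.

1.694 seconds

A = Σ Sᵢαᵢ = 32.9×0.05 + 73.6×0.10 + 32.9×0.03 = 9.992 sabins.
V = 6.2·5.3·3.2 = 105.152 m³.
Sabine: RT60 = 0.161 × 105.152 / 9.992 = 1.694 s.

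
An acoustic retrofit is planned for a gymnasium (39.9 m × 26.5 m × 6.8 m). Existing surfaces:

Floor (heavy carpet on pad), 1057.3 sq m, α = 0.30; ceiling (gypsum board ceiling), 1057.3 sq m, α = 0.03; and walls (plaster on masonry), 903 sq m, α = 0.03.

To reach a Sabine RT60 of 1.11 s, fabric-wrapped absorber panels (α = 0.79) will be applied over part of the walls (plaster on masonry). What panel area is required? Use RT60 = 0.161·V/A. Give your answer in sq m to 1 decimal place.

A₁ = Σ Sᵢαᵢ = 1057.3*0.30 + 1057.3*0.03 + 903*0.03 = 375.999 sabins.
Required A₂ = 0.161·7189.98/1.11 = 1042.871 sabins.
ΔA needed = 1042.871 − 375.999 = 666.872 sabins.
Each sq m of panel replacing the walls (plaster on masonry) adds (0.79 − 0.03) = 0.76 sabins.
Panel area = 666.872 / 0.76 = 877.5 sq m.

877.5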